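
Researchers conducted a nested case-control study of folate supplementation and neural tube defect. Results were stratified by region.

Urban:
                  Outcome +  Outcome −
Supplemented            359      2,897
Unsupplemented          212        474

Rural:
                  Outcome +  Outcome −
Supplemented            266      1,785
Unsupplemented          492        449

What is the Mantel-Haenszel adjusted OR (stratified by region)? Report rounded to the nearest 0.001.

OR_MH = Σ(aᵢdᵢ/nᵢ) / Σ(bᵢcᵢ/nᵢ), where nᵢ is the stratum total.
Stratum 1 (Urban): n = 3942; a·d/n = 359·474/3942 = 43.1674; b·c/n = 2897·212/3942 = 155.8001
Stratum 2 (Rural): n = 2992; a·d/n = 266·449/2992 = 39.9178; b·c/n = 1785·492/2992 = 293.5227
OR_MH = (43.1674 + 39.9178) / (155.8001 + 293.5227) = 83.0852 / 449.3228 = 0.18491

0.185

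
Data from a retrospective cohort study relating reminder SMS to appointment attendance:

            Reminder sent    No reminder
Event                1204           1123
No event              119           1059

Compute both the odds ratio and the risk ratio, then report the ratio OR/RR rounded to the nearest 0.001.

Reading the table with exposure as columns: a = 1204 (Reminder sent, case), b = 119 (Reminder sent, non-case), c = 1123 (No reminder, case), d = 1059.
OR = (1204·1059)/(119·1123) = 1275036/133637 = 9.54104
Risk in exposed = 1204/1323 = 0.91005; risk in unexposed = 1123/2182 = 0.51467; RR = 1.76824
OR/RR = 9.54104 / 1.76824 = 5.39578
The outcome is not rare, so the OR lies further from 1 than the RR.

5.396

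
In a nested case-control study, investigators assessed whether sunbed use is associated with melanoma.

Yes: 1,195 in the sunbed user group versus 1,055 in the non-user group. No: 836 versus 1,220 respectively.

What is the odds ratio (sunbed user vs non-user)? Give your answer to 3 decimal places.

From the description: a = 1195, b = 836, c = 1055, d = 1220.
OR = (a·d)/(b·c) = (1195 × 1220) / (836 × 1055) = 1457900 / 881980 = 1.65299
The odds of melanoma are about 1.65 times as high in the sunbed user group.

1.653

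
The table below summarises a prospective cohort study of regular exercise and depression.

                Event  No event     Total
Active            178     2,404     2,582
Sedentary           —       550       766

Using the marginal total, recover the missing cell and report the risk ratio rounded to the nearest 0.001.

0.244

The missing cell is in the unexposed row: 766 − 550 = 216.
So a = 178, b = 2404, c = 216, d = 550.
RR = [a/(a+b)] / [c/(c+d)] = (178/2582) / (216/766) = 0.06894/0.28198 = 0.24448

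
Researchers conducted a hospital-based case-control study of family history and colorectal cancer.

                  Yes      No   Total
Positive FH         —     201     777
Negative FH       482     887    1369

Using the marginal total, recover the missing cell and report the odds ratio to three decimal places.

The missing cell is in the exposed row: 777 − 201 = 576.
So a = 576, b = 201, c = 482, d = 887.
OR = (a·d)/(b·c) = (576 × 887) / (201 × 482) = 510912 / 96882 = 5.27355

5.274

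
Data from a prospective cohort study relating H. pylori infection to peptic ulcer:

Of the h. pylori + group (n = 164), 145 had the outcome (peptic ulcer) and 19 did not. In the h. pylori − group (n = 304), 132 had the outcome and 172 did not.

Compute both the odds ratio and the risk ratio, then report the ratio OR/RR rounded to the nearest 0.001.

4.884

From the description: a = 145, b = 19, c = 132, d = 172.
OR = (145·172)/(19·132) = 24940/2508 = 9.94418
Risk in exposed = 145/164 = 0.88415; risk in unexposed = 132/304 = 0.43421; RR = 2.03622
OR/RR = 9.94418 / 2.03622 = 4.88366
The outcome is not rare, so the OR lies further from 1 than the RR.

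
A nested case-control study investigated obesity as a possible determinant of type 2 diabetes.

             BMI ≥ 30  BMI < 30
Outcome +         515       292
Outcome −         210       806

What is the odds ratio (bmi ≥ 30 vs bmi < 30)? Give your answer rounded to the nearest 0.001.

6.769

Reading the table with exposure as columns: a = 515 (BMI ≥ 30, case), b = 210 (BMI ≥ 30, non-case), c = 292 (BMI < 30, case), d = 806.
OR = (a·d)/(b·c) = (515 × 806) / (210 × 292) = 415090 / 61320 = 6.76924
The odds of type 2 diabetes are about 6.77 times as high in the bmi ≥ 30 group.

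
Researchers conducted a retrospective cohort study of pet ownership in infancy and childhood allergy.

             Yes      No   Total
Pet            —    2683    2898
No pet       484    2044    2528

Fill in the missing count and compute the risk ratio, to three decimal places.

The missing cell is in the exposed row: 2898 − 2683 = 215.
So a = 215, b = 2683, c = 484, d = 2044.
RR = [a/(a+b)] / [c/(c+d)] = (215/2898) / (484/2528) = 0.07419/0.19146 = 0.38750

0.388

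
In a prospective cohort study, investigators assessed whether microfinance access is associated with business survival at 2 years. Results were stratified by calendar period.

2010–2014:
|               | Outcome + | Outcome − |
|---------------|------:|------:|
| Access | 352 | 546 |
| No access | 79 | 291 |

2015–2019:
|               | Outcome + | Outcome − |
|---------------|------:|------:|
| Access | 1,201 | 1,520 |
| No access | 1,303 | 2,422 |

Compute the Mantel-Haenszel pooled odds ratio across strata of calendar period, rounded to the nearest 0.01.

OR_MH = Σ(aᵢdᵢ/nᵢ) / Σ(bᵢcᵢ/nᵢ), where nᵢ is the stratum total.
Stratum 1 (2010–2014): n = 1268; a·d/n = 352·291/1268 = 80.7823; b·c/n = 546·79/1268 = 34.0174
Stratum 2 (2015–2019): n = 6446; a·d/n = 1201·2422/6446 = 451.2600; b·c/n = 1520·1303/6446 = 307.2541
OR_MH = (80.7823 + 451.2600) / (34.0174 + 307.2541) = 532.0423 / 341.2715 = 1.55900

1.56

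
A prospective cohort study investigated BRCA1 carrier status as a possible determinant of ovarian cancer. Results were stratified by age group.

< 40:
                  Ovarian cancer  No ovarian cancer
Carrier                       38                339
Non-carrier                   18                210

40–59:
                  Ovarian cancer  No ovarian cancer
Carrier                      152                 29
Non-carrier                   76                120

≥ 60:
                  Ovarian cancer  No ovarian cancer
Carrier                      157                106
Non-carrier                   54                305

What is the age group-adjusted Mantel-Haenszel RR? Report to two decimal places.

2.61

RR_MH = Σ(aᵢ·n₀ᵢ/nᵢ) / Σ(cᵢ·n₁ᵢ/nᵢ), with n₁ᵢ = aᵢ+bᵢ (exposed), n₀ᵢ = cᵢ+dᵢ (unexposed), nᵢ = n₁ᵢ+n₀ᵢ.
Stratum 1 (< 40): n₁ = 377, n₀ = 228, n = 605; a·n₀/n = 38·228/605 = 14.3207; c·n₁/n = 18·377/605 = 11.2165
Stratum 2 (40–59): n₁ = 181, n₀ = 196, n = 377; a·n₀/n = 152·196/377 = 79.0239; c·n₁/n = 76·181/377 = 36.4881
Stratum 3 (≥ 60): n₁ = 263, n₀ = 359, n = 622; a·n₀/n = 157·359/622 = 90.6158; c·n₁/n = 54·263/622 = 22.8328
RR_MH = (14.3207 + 79.0239 + 90.6158) / (11.2165 + 36.4881 + 22.8328) = 183.9603 / 70.5374 = 2.60798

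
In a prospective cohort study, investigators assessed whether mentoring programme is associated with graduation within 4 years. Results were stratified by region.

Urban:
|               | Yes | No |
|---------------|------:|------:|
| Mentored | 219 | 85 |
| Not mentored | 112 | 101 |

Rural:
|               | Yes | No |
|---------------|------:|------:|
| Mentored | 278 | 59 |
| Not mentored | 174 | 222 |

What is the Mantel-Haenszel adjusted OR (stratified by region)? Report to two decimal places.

3.92

OR_MH = Σ(aᵢdᵢ/nᵢ) / Σ(bᵢcᵢ/nᵢ), where nᵢ is the stratum total.
Stratum 1 (Urban): n = 517; a·d/n = 219·101/517 = 42.7834; b·c/n = 85·112/517 = 18.4139
Stratum 2 (Rural): n = 733; a·d/n = 278·222/733 = 84.1965; b·c/n = 59·174/733 = 14.0055
OR_MH = (42.7834 + 84.1965) / (18.4139 + 14.0055) = 126.9798 / 32.4194 = 3.91679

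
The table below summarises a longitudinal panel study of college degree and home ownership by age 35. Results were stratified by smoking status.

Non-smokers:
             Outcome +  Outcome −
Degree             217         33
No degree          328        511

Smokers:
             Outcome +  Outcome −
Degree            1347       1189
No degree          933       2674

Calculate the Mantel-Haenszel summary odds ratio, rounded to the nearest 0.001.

3.612

OR_MH = Σ(aᵢdᵢ/nᵢ) / Σ(bᵢcᵢ/nᵢ), where nᵢ is the stratum total.
Stratum 1 (Non-smokers): n = 1089; a·d/n = 217·511/1089 = 101.8246; b·c/n = 33·328/1089 = 9.9394
Stratum 2 (Smokers): n = 6143; a·d/n = 1347·2674/6143 = 586.3386; b·c/n = 1189·933/6143 = 180.5855
OR_MH = (101.8246 + 586.3386) / (9.9394 + 180.5855) = 688.1632 / 190.5249 = 3.61193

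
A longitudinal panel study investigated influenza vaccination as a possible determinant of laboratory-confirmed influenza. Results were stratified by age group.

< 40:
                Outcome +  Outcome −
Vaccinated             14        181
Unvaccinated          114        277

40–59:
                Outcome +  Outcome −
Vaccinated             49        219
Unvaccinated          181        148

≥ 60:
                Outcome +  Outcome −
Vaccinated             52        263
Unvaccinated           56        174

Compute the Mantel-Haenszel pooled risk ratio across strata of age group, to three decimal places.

RR_MH = Σ(aᵢ·n₀ᵢ/nᵢ) / Σ(cᵢ·n₁ᵢ/nᵢ), with n₁ᵢ = aᵢ+bᵢ (exposed), n₀ᵢ = cᵢ+dᵢ (unexposed), nᵢ = n₁ᵢ+n₀ᵢ.
Stratum 1 (< 40): n₁ = 195, n₀ = 391, n = 586; a·n₀/n = 14·391/586 = 9.3413; c·n₁/n = 114·195/586 = 37.9352
Stratum 2 (40–59): n₁ = 268, n₀ = 329, n = 597; a·n₀/n = 49·329/597 = 27.0034; c·n₁/n = 181·268/597 = 81.2529
Stratum 3 (≥ 60): n₁ = 315, n₀ = 230, n = 545; a·n₀/n = 52·230/545 = 21.9450; c·n₁/n = 56·315/545 = 32.3670
RR_MH = (9.3413 + 27.0034 + 21.9450) / (37.9352 + 81.2529 + 32.3670) = 58.2896 / 151.5551 = 0.38461

0.385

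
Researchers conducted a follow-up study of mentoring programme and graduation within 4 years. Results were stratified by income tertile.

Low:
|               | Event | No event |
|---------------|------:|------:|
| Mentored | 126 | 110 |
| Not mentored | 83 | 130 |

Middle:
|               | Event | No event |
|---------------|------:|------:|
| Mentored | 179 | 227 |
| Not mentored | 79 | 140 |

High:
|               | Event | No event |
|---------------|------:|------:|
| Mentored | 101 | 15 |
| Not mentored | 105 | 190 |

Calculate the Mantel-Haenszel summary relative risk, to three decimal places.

1.565

RR_MH = Σ(aᵢ·n₀ᵢ/nᵢ) / Σ(cᵢ·n₁ᵢ/nᵢ), with n₁ᵢ = aᵢ+bᵢ (exposed), n₀ᵢ = cᵢ+dᵢ (unexposed), nᵢ = n₁ᵢ+n₀ᵢ.
Stratum 1 (Low): n₁ = 236, n₀ = 213, n = 449; a·n₀/n = 126·213/449 = 59.7728; c·n₁/n = 83·236/449 = 43.6258
Stratum 2 (Middle): n₁ = 406, n₀ = 219, n = 625; a·n₀/n = 179·219/625 = 62.7216; c·n₁/n = 79·406/625 = 51.3184
Stratum 3 (High): n₁ = 116, n₀ = 295, n = 411; a·n₀/n = 101·295/411 = 72.4939; c·n₁/n = 105·116/411 = 29.6350
RR_MH = (59.7728 + 62.7216 + 72.4939) / (43.6258 + 51.3184 + 29.6350) = 194.9883 / 124.5793 = 1.56517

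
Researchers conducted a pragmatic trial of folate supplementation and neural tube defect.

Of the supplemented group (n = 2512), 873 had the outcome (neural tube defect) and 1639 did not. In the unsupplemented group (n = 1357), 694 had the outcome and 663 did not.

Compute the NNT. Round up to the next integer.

7

Risk in treated group = 873/2512 = 0.34753; risk in control = 694/1357 = 0.51142.
Absolute risk reduction = 0.51142 − 0.34753 = 0.16389
NNT = 1 / ARR = 1 / 0.16389 = 6.102 → round up → 7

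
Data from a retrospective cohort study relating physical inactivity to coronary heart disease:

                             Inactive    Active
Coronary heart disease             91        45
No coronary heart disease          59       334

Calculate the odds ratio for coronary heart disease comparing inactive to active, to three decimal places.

11.448

Reading the table with exposure as columns: a = 91 (Inactive, case), b = 59 (Inactive, non-case), c = 45 (Active, case), d = 334.
OR = (a·d)/(b·c) = (91 × 334) / (59 × 45) = 30394 / 2655 = 11.44783
The odds of coronary heart disease are about 11.45 times as high in the inactive group.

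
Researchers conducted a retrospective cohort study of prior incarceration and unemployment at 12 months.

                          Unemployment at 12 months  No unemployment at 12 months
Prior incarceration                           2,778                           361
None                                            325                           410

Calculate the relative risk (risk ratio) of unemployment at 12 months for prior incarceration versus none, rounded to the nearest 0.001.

Cells: a = 2778, b = 361, c = 325, d = 410.
Risk in exposed = 2778/3139 = 0.88500; risk in unexposed = 325/735 = 0.44218.
RR = 0.88500 / 0.44218 = 2.00145
The risk among the exposed is 2.00 times that among the unexposed.

2.001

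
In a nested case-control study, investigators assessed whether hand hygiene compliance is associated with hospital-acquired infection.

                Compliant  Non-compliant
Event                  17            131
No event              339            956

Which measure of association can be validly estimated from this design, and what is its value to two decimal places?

0.37

Reading the table with exposure as columns: a = 17 (Compliant, case), b = 339 (Compliant, non-case), c = 131 (Non-compliant, case), d = 956.
This is a nested case-control study: participants were sampled on outcome status, so risks in the source population cannot be estimated directly — relative risk is not valid here. The odds ratio is the appropriate measure.
OR = (a·d)/(b·c) = (17 × 956) / (339 × 131) = 16252 / 44409 = 0.36596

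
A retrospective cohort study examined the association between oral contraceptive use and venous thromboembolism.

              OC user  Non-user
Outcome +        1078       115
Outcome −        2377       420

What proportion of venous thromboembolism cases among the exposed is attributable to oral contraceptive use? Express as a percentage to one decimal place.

Reading the table with exposure as columns: a = 1078 (OC user, case), b = 2377 (OC user, non-case), c = 115 (Non-user, case), d = 420.
Risk in exposed = 1078/3455 = 0.31201; risk in unexposed = 115/535 = 0.21495.
RR = 0.31201/0.21495 = 1.45153
AR% = (RR − 1)/RR × 100 = (1.45153 − 1)/1.45153 × 100 = 31.1073%

31.1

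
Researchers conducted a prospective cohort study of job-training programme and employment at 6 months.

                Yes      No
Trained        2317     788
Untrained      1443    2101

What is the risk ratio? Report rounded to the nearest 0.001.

1.833

Cells: a = 2317, b = 788, c = 1443, d = 2101.
Risk in exposed = 2317/3105 = 0.74622; risk in unexposed = 1443/3544 = 0.40717.
RR = 0.74622 / 0.40717 = 1.83270
The risk among the exposed is 1.83 times that among the unexposed.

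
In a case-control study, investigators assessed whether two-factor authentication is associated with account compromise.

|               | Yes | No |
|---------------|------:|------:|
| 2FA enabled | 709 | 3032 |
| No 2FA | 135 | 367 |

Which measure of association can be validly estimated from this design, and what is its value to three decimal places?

0.636

Cells: a = 709, b = 3032, c = 135, d = 367.
This is a case-control study: participants were sampled on outcome status, so risks in the source population cannot be estimated directly — relative risk is not valid here. The odds ratio is the appropriate measure.
OR = (a·d)/(b·c) = (709 × 367) / (3032 × 135) = 260203 / 409320 = 0.63570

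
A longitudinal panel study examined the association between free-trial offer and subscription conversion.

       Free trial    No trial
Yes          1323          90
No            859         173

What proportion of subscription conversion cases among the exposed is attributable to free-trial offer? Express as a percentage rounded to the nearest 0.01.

43.56

Reading the table with exposure as columns: a = 1323 (Free trial, case), b = 859 (Free trial, non-case), c = 90 (No trial, case), d = 173.
Risk in exposed = 1323/2182 = 0.60632; risk in unexposed = 90/263 = 0.34221.
RR = 0.60632/0.34221 = 1.77181
AR% = (RR − 1)/RR × 100 = (1.77181 − 1)/1.77181 × 100 = 43.5607%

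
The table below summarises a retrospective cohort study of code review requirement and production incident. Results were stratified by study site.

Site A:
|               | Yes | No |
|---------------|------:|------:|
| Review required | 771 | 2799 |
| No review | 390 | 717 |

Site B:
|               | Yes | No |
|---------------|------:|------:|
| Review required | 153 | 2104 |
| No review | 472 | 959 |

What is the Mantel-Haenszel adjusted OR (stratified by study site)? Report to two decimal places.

OR_MH = Σ(aᵢdᵢ/nᵢ) / Σ(bᵢcᵢ/nᵢ), where nᵢ is the stratum total.
Stratum 1 (Site A): n = 4677; a·d/n = 771·717/4677 = 118.1969; b·c/n = 2799·390/4677 = 233.3996
Stratum 2 (Site B): n = 3688; a·d/n = 153·959/3688 = 39.7850; b·c/n = 2104·472/3688 = 269.2755
OR_MH = (118.1969 + 39.7850) / (233.3996 + 269.2755) = 157.9819 / 502.6751 = 0.31428

0.31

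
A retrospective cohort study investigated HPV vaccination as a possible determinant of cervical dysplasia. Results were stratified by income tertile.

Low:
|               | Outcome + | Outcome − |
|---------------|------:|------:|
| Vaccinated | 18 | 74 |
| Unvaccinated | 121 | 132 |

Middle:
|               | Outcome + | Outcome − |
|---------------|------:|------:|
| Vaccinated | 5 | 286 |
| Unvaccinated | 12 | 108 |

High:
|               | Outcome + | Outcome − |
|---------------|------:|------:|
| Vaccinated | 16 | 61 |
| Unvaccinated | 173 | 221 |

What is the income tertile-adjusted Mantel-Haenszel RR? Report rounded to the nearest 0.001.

0.406

RR_MH = Σ(aᵢ·n₀ᵢ/nᵢ) / Σ(cᵢ·n₁ᵢ/nᵢ), with n₁ᵢ = aᵢ+bᵢ (exposed), n₀ᵢ = cᵢ+dᵢ (unexposed), nᵢ = n₁ᵢ+n₀ᵢ.
Stratum 1 (Low): n₁ = 92, n₀ = 253, n = 345; a·n₀/n = 18·253/345 = 13.2000; c·n₁/n = 121·92/345 = 32.2667
Stratum 2 (Middle): n₁ = 291, n₀ = 120, n = 411; a·n₀/n = 5·120/411 = 1.4599; c·n₁/n = 12·291/411 = 8.4964
Stratum 3 (High): n₁ = 77, n₀ = 394, n = 471; a·n₀/n = 16·394/471 = 13.3843; c·n₁/n = 173·77/471 = 28.2824
RR_MH = (13.2000 + 1.4599 + 13.3843) / (32.2667 + 8.4964 + 28.2824) = 28.0441 / 69.0454 = 0.40617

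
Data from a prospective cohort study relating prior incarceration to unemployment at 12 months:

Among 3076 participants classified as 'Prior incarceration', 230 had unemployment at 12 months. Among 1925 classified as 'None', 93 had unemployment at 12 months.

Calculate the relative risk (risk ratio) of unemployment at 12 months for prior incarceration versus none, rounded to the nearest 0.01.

From the description: a = 230, b = 2846, c = 93, d = 1832.
Risk in exposed = 230/3076 = 0.07477; risk in unexposed = 93/1925 = 0.04831.
RR = 0.07477 / 0.04831 = 1.54771
The risk among the exposed is 1.55 times that among the unexposed.

1.55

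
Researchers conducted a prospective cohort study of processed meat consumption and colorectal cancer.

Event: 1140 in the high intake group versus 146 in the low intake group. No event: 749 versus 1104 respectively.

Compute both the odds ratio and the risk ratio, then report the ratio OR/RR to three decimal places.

2.227

From the description: a = 1140, b = 749, c = 146, d = 1104.
OR = (1140·1104)/(749·146) = 1258560/109354 = 11.50904
Risk in exposed = 1140/1889 = 0.60349; risk in unexposed = 146/1250 = 0.11680; RR = 5.16690
OR/RR = 11.50904 / 5.16690 = 2.22746
The outcome is not rare, so the OR lies further from 1 than the RR.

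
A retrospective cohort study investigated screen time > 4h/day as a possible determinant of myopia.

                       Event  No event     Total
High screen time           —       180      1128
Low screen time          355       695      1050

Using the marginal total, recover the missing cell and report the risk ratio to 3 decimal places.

2.486

The missing cell is in the exposed row: 1128 − 180 = 948.
So a = 948, b = 180, c = 355, d = 695.
RR = [a/(a+b)] / [c/(c+d)] = (948/1128) / (355/1050) = 0.84043/0.33810 = 2.48577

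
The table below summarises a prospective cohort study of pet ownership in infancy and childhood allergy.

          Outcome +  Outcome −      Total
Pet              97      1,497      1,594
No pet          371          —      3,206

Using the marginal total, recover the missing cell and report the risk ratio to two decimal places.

0.53

The missing cell is in the unexposed row: 3206 − 371 = 2835.
So a = 97, b = 1497, c = 371, d = 2835.
RR = [a/(a+b)] / [c/(c+d)] = (97/1594) / (371/3206) = 0.06085/0.11572 = 0.52586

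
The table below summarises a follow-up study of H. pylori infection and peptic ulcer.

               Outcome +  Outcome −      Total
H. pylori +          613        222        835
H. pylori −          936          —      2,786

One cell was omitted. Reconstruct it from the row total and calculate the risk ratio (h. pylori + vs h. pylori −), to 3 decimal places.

The missing cell is in the unexposed row: 2786 − 936 = 1850.
So a = 613, b = 222, c = 936, d = 1850.
RR = [a/(a+b)] / [c/(c+d)] = (613/835) / (936/2786) = 0.73413/0.33597 = 2.18514

2.185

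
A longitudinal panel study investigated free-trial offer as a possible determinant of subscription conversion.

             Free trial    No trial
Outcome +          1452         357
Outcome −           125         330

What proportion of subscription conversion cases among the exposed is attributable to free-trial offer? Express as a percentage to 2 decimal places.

Reading the table with exposure as columns: a = 1452 (Free trial, case), b = 125 (Free trial, non-case), c = 357 (No trial, case), d = 330.
Risk in exposed = 1452/1577 = 0.92074; risk in unexposed = 357/687 = 0.51965.
RR = 0.92074/0.51965 = 1.77184
AR% = (RR − 1)/RR × 100 = (1.77184 − 1)/1.77184 × 100 = 43.5614%

43.56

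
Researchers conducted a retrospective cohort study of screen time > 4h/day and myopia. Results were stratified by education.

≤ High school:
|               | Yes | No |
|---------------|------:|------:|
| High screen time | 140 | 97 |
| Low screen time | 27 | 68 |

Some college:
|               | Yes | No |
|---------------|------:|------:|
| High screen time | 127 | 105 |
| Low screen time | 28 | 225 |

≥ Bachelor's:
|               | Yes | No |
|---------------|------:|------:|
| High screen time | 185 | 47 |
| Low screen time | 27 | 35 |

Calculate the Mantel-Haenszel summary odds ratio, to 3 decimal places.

OR_MH = Σ(aᵢdᵢ/nᵢ) / Σ(bᵢcᵢ/nᵢ), where nᵢ is the stratum total.
Stratum 1 (≤ High school): n = 332; a·d/n = 140·68/332 = 28.6747; b·c/n = 97·27/332 = 7.8886
Stratum 2 (Some college): n = 485; a·d/n = 127·225/485 = 58.9175; b·c/n = 105·28/485 = 6.0619
Stratum 3 (≥ Bachelor's): n = 294; a·d/n = 185·35/294 = 22.0238; b·c/n = 47·27/294 = 4.3163
OR_MH = (28.6747 + 58.9175 + 22.0238) / (7.8886 + 6.0619 + 4.3163) = 109.6160 / 18.2667 = 6.00085

6.001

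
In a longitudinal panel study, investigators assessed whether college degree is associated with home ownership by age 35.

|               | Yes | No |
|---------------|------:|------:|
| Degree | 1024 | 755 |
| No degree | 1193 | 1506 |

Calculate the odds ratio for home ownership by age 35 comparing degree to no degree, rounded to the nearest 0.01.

1.71

Cells: a = 1024, b = 755, c = 1193, d = 1506.
OR = (a·d)/(b·c) = (1024 × 1506) / (755 × 1193) = 1542144 / 900715 = 1.71213
The odds of home ownership by age 35 are about 1.71 times as high in the degree group.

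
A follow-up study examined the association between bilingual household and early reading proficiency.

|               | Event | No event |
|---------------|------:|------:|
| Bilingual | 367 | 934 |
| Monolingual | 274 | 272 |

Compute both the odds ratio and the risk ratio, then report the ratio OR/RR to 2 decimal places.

0.69

Cells: a = 367, b = 934, c = 274, d = 272.
OR = (367·272)/(934·274) = 99824/255916 = 0.39007
Risk in exposed = 367/1301 = 0.28209; risk in unexposed = 274/546 = 0.50183; RR = 0.56212
OR/RR = 0.39007 / 0.56212 = 0.69392
The outcome is not rare, so the OR lies further from 1 than the RR.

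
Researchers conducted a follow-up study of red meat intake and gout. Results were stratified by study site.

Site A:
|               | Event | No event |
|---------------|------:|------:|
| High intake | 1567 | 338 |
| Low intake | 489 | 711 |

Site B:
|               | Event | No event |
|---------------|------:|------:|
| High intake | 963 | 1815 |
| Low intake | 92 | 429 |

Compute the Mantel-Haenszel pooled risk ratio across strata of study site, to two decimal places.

2.01

RR_MH = Σ(aᵢ·n₀ᵢ/nᵢ) / Σ(cᵢ·n₁ᵢ/nᵢ), with n₁ᵢ = aᵢ+bᵢ (exposed), n₀ᵢ = cᵢ+dᵢ (unexposed), nᵢ = n₁ᵢ+n₀ᵢ.
Stratum 1 (Site A): n₁ = 1905, n₀ = 1200, n = 3105; a·n₀/n = 1567·1200/3105 = 605.6039; c·n₁/n = 489·1905/3105 = 300.0145
Stratum 2 (Site B): n₁ = 2778, n₀ = 521, n = 3299; a·n₀/n = 963·521/3299 = 152.0834; c·n₁/n = 92·2778/3299 = 77.4707
RR_MH = (605.6039 + 152.0834) / (300.0145 + 77.4707) = 757.6872 / 377.4852 = 2.00720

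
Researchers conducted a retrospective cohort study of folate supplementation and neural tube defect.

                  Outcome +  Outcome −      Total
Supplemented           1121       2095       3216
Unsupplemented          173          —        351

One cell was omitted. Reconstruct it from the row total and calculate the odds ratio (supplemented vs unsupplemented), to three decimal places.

0.551

The missing cell is in the unexposed row: 351 − 173 = 178.
So a = 1121, b = 2095, c = 173, d = 178.
OR = (a·d)/(b·c) = (1121 × 178) / (2095 × 173) = 199538 / 362435 = 0.55055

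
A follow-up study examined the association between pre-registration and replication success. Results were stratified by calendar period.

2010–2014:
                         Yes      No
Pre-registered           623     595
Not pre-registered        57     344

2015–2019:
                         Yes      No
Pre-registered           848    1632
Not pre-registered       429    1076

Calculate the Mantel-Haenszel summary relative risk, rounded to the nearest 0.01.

1.53

RR_MH = Σ(aᵢ·n₀ᵢ/nᵢ) / Σ(cᵢ·n₁ᵢ/nᵢ), with n₁ᵢ = aᵢ+bᵢ (exposed), n₀ᵢ = cᵢ+dᵢ (unexposed), nᵢ = n₁ᵢ+n₀ᵢ.
Stratum 1 (2010–2014): n₁ = 1218, n₀ = 401, n = 1619; a·n₀/n = 623·401/1619 = 154.3070; c·n₁/n = 57·1218/1619 = 42.8820
Stratum 2 (2015–2019): n₁ = 2480, n₀ = 1505, n = 3985; a·n₀/n = 848·1505/3985 = 320.2610; c·n₁/n = 429·2480/3985 = 266.9812
RR_MH = (154.3070 + 320.2610) / (42.8820 + 266.9812) = 474.5680 / 309.8632 = 1.53154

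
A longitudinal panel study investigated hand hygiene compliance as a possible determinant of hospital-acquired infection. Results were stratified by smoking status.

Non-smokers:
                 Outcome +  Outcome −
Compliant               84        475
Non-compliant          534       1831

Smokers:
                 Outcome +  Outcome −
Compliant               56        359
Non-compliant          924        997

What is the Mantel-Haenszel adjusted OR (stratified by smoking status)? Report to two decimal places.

0.33

OR_MH = Σ(aᵢdᵢ/nᵢ) / Σ(bᵢcᵢ/nᵢ), where nᵢ is the stratum total.
Stratum 1 (Non-smokers): n = 2924; a·d/n = 84·1831/2924 = 52.6005; b·c/n = 475·534/2924 = 86.7476
Stratum 2 (Smokers): n = 2336; a·d/n = 56·997/2336 = 23.9007; b·c/n = 359·924/2336 = 142.0017
OR_MH = (52.6005 + 23.9007) / (86.7476 + 142.0017) = 76.5012 / 228.7493 = 0.33443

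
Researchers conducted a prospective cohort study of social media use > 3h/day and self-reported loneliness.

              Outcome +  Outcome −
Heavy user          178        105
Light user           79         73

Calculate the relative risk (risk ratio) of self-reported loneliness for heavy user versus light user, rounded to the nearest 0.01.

Cells: a = 178, b = 105, c = 79, d = 73.
Risk in exposed = 178/283 = 0.62898; risk in unexposed = 79/152 = 0.51974.
RR = 0.62898 / 0.51974 = 1.21018
The risk among the exposed is 1.21 times that among the unexposed.

1.21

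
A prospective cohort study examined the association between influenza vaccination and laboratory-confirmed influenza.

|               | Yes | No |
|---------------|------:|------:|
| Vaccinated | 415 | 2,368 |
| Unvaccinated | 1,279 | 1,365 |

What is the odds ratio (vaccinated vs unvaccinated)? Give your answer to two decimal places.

Cells: a = 415, b = 2368, c = 1279, d = 1365.
OR = (a·d)/(b·c) = (415 × 1365) / (2368 × 1279) = 566475 / 3028672 = 0.18704
Exposure is associated with lower odds of laboratory-confirmed influenza (OR = 0.19 < 1).

0.19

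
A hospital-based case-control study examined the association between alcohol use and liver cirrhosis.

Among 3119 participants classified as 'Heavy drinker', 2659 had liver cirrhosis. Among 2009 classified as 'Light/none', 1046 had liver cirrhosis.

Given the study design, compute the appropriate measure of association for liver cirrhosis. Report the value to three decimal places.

From the description: a = 2659, b = 460, c = 1046, d = 963.
This is a hospital-based case-control study: participants were sampled on outcome status, so risks in the source population cannot be estimated directly — relative risk is not valid here. The odds ratio is the appropriate measure.
OR = (a·d)/(b·c) = (2659 × 963) / (460 × 1046) = 2560617 / 481160 = 5.32176

5.322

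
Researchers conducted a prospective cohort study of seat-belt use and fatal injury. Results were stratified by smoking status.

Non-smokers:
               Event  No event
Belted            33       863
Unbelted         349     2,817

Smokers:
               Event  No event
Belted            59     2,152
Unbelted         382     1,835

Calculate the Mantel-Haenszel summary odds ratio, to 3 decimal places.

OR_MH = Σ(aᵢdᵢ/nᵢ) / Σ(bᵢcᵢ/nᵢ), where nᵢ is the stratum total.
Stratum 1 (Non-smokers): n = 4062; a·d/n = 33·2817/4062 = 22.8855; b·c/n = 863·349/4062 = 74.1475
Stratum 2 (Smokers): n = 4428; a·d/n = 59·1835/4428 = 24.4501; b·c/n = 2152·382/4428 = 185.6513
OR_MH = (22.8855 + 24.4501) / (74.1475 + 185.6513) = 47.3356 / 259.7988 = 0.18220

0.182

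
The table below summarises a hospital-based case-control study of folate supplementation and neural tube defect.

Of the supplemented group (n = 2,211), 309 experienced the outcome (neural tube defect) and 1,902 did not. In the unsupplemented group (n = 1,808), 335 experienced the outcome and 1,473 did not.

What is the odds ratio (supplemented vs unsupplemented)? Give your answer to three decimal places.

From the description: a = 309, b = 1902, c = 335, d = 1473.
OR = (a·d)/(b·c) = (309 × 1473) / (1902 × 335) = 455157 / 637170 = 0.71434
Exposure is associated with lower odds of neural tube defect (OR = 0.71 < 1).

0.714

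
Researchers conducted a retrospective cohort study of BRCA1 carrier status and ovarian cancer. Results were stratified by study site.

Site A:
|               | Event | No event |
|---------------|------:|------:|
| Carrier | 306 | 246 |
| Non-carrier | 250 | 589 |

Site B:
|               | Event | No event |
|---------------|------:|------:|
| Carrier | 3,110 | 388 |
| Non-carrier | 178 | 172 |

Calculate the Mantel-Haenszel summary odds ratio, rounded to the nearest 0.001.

OR_MH = Σ(aᵢdᵢ/nᵢ) / Σ(bᵢcᵢ/nᵢ), where nᵢ is the stratum total.
Stratum 1 (Site A): n = 1391; a·d/n = 306·589/1391 = 129.5715; b·c/n = 246·250/1391 = 44.2128
Stratum 2 (Site B): n = 3848; a·d/n = 3110·172/3848 = 139.0125; b·c/n = 388·178/3848 = 17.9480
OR_MH = (129.5715 + 139.0125) / (44.2128 + 17.9480) = 268.5840 / 62.1608 = 4.32079

4.321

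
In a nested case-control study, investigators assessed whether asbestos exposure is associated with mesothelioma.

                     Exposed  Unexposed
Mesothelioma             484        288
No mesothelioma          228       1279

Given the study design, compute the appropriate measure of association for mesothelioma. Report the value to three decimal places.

9.427

Reading the table with exposure as columns: a = 484 (Exposed, case), b = 228 (Exposed, non-case), c = 288 (Unexposed, case), d = 1279.
This is a nested case-control study: participants were sampled on outcome status, so risks in the source population cannot be estimated directly — relative risk is not valid here. The odds ratio is the appropriate measure.
OR = (a·d)/(b·c) = (484 × 1279) / (228 × 288) = 619036 / 65664 = 9.42733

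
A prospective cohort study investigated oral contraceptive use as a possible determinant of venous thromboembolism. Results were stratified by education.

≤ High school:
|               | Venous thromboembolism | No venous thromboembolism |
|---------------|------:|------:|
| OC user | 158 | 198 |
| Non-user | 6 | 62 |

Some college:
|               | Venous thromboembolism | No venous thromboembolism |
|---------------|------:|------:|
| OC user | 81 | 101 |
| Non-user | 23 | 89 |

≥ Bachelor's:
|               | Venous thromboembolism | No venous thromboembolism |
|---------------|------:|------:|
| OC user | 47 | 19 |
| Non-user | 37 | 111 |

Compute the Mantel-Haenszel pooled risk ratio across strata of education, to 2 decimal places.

2.89

RR_MH = Σ(aᵢ·n₀ᵢ/nᵢ) / Σ(cᵢ·n₁ᵢ/nᵢ), with n₁ᵢ = aᵢ+bᵢ (exposed), n₀ᵢ = cᵢ+dᵢ (unexposed), nᵢ = n₁ᵢ+n₀ᵢ.
Stratum 1 (≤ High school): n₁ = 356, n₀ = 68, n = 424; a·n₀/n = 158·68/424 = 25.3396; c·n₁/n = 6·356/424 = 5.0377
Stratum 2 (Some college): n₁ = 182, n₀ = 112, n = 294; a·n₀/n = 81·112/294 = 30.8571; c·n₁/n = 23·182/294 = 14.2381
Stratum 3 (≥ Bachelor's): n₁ = 66, n₀ = 148, n = 214; a·n₀/n = 47·148/214 = 32.5047; c·n₁/n = 37·66/214 = 11.4112
RR_MH = (25.3396 + 30.8571 + 32.5047) / (5.0377 + 14.2381 + 11.4112) = 88.7014 / 30.6870 = 2.89052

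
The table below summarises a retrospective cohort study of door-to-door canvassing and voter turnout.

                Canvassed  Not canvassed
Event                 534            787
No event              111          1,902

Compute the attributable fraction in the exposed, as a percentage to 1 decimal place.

64.6

Reading the table with exposure as columns: a = 534 (Canvassed, case), b = 111 (Canvassed, non-case), c = 787 (Not canvassed, case), d = 1902.
Risk in exposed = 534/645 = 0.82791; risk in unexposed = 787/2689 = 0.29267.
RR = 0.82791/0.29267 = 2.82877
AR% = (RR − 1)/RR × 100 = (2.82877 − 1)/2.82877 × 100 = 64.6489%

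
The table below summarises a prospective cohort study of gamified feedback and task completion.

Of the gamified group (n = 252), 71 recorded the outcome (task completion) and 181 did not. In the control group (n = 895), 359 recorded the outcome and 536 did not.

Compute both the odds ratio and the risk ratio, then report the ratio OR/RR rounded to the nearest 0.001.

From the description: a = 71, b = 181, c = 359, d = 536.
OR = (71·536)/(181·359) = 38056/64979 = 0.58567
Risk in exposed = 71/252 = 0.28175; risk in unexposed = 359/895 = 0.40112; RR = 0.70240
OR/RR = 0.58567 / 0.70240 = 0.83380
The outcome is not rare, so the OR lies further from 1 than the RR.

0.834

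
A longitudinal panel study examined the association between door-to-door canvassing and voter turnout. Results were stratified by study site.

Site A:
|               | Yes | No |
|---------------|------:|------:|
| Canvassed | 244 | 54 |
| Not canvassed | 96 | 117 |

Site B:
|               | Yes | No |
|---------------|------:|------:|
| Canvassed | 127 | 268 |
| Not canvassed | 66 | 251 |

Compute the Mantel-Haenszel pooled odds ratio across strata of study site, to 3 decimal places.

OR_MH = Σ(aᵢdᵢ/nᵢ) / Σ(bᵢcᵢ/nᵢ), where nᵢ is the stratum total.
Stratum 1 (Site A): n = 511; a·d/n = 244·117/511 = 55.8669; b·c/n = 54·96/511 = 10.1448
Stratum 2 (Site B): n = 712; a·d/n = 127·251/712 = 44.7711; b·c/n = 268·66/712 = 24.8427
OR_MH = (55.8669 + 44.7711) / (10.1448 + 24.8427) = 100.6380 / 34.9875 = 2.87640

2.876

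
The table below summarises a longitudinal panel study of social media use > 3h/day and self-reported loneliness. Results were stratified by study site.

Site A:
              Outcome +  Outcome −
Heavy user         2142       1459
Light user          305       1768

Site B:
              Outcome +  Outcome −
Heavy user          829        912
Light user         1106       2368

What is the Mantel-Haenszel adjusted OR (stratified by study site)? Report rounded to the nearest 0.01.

OR_MH = Σ(aᵢdᵢ/nᵢ) / Σ(bᵢcᵢ/nᵢ), where nᵢ is the stratum total.
Stratum 1 (Site A): n = 5674; a·d/n = 2142·1768/5674 = 667.4403; b·c/n = 1459·305/5674 = 78.4270
Stratum 2 (Site B): n = 5215; a·d/n = 829·2368/5215 = 376.4280; b·c/n = 912·1106/5215 = 193.4174
OR_MH = (667.4403 + 376.4280) / (78.4270 + 193.4174) = 1043.8682 / 271.8445 = 3.83995

3.84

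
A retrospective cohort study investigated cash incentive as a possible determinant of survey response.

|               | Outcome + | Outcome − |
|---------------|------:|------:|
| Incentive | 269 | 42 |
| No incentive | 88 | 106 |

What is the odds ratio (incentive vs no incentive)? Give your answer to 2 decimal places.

Cells: a = 269, b = 42, c = 88, d = 106.
OR = (a·d)/(b·c) = (269 × 106) / (42 × 88) = 28514 / 3696 = 7.71483
The odds of survey response are about 7.71 times as high in the incentive group.

7.71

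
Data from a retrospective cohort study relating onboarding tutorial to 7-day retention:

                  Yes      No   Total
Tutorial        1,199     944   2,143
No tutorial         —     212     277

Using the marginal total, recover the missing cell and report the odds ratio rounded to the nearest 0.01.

The missing cell is in the unexposed row: 277 − 212 = 65.
So a = 1199, b = 944, c = 65, d = 212.
OR = (a·d)/(b·c) = (1199 × 212) / (944 × 65) = 254188 / 61360 = 4.14257

4.14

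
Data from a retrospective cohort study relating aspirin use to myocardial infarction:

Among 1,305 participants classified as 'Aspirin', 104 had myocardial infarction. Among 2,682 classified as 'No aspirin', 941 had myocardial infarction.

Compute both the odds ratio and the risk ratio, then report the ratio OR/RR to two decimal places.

From the description: a = 104, b = 1201, c = 941, d = 1741.
OR = (104·1741)/(1201·941) = 181064/1130141 = 0.16021
Risk in exposed = 104/1305 = 0.07969; risk in unexposed = 941/2682 = 0.35086; RR = 0.22714
OR/RR = 0.16021 / 0.22714 = 0.70535
The outcome is not rare, so the OR lies further from 1 than the RR.

0.71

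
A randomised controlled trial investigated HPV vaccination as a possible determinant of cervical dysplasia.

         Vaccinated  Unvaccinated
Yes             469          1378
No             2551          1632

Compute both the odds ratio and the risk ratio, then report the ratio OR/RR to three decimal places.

0.642

Reading the table with exposure as columns: a = 469 (Vaccinated, case), b = 2551 (Vaccinated, non-case), c = 1378 (Unvaccinated, case), d = 1632.
OR = (469·1632)/(2551·1378) = 765408/3515278 = 0.21774
Risk in exposed = 469/3020 = 0.15530; risk in unexposed = 1378/3010 = 0.45781; RR = 0.33922
OR/RR = 0.21774 / 0.33922 = 0.64187
The outcome is not rare, so the OR lies further from 1 than the RR.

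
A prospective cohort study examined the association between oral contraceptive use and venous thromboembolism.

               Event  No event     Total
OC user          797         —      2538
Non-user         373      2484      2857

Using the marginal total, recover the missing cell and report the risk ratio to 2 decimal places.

2.41

The missing cell is in the exposed row: 2538 − 797 = 1741.
So a = 797, b = 1741, c = 373, d = 2484.
RR = [a/(a+b)] / [c/(c+d)] = (797/2538) / (373/2857) = 0.31403/0.13056 = 2.40529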